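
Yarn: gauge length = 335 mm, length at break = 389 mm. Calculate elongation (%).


Formula: Elongation (%) = ((L_break - L0) / L0) * 100
Step 1: Extension = 389 - 335 = 54 mm
Step 2: Elongation = (54 / 335) * 100
Step 3: Elongation = 0.161194 * 100 = 16.1194% ≈ 16.1%

16.1%


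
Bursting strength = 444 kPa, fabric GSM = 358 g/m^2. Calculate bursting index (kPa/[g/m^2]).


Formula: Bursting Index = Bursting Strength / Fabric GSM
BI = 444 kPa / 358 g/m^2
BI = 1.240 kPa/(g/m^2)

1.240 kPa/(g/m^2)


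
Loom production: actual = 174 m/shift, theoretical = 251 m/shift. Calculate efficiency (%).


Formula: Efficiency% = (Actual output / Theoretical output) * 100
Efficiency% = (174 / 251) * 100
Efficiency% = 0.693227 * 100 = 69.3227% ≈ 69.3%

69.3%


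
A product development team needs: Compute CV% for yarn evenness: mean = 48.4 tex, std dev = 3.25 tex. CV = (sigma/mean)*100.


Formula: CV% = (standard deviation / mean) * 100
Step 1: Ratio = 3.25 / 48.4 = 0.067149
Step 2: CV% = 0.067149 * 100 = 6.7149% ≈ 6.7%

6.7%


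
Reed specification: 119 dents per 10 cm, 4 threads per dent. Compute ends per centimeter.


Formula: EPC = (dents per 10 cm * ends per dent) / 10
Step 1: Total ends per 10 cm = 119 * 4 = 476
Step 2: EPC = 476 / 10 = 47.6 ends/cm

47.6 ends/cm


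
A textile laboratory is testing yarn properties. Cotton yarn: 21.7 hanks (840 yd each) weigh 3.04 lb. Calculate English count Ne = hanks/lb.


Formula: Ne = hanks / mass_lb
Substituting: Ne = 21.7 / 3.04
Ne = 7.1

7.1 Ne


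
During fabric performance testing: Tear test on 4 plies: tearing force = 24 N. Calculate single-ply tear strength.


Formula: Per-ply strength = Total force / Number of plies
Per-ply = 24 N / 4
Per-ply = 6 N

6 N


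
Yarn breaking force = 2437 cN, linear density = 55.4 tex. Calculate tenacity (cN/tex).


Formula: Tenacity = Breaking force / Linear density
Tenacity = 2437 cN / 55.4 tex
Tenacity = 43.99 cN/tex

43.99 cN/tex


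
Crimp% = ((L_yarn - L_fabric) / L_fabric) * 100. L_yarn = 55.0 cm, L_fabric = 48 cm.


Formula: Crimp% = ((L_yarn - L_fabric) / L_fabric) * 100
Step 1: Extension = 55.0 - 48 = 7.0 cm
Step 2: Crimp% = (7.0 / 48) * 100
Step 3: Crimp% = 0.145833 * 100 = 14.5833% ≈ 14.6%

14.6%


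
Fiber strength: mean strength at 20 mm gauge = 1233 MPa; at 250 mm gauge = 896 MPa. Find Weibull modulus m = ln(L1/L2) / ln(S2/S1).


Formula: m = ln(L1/L2) / ln(S2/S1)
Step 1: ln(L1/L2) = ln(20/250) = -2.52573
Step 2: S2/S1 = 896/1233 = 0.72668
Step 3: ln(S2/S1) = ln(0.72668) = -0.31927
Step 4: m = -2.52573 / -0.31927 = 7.91

7.91 (Weibull m)


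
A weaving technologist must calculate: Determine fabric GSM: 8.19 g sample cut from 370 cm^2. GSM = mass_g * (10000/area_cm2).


Formula: GSM = mass_g / area_m2
Step 1: Convert area: 370 cm^2 = 370 / 10000 = 0.037 m^2
Step 2: GSM = 8.19 g / 0.037 m^2 = 221.4 g/m^2

221.4 g/m^2


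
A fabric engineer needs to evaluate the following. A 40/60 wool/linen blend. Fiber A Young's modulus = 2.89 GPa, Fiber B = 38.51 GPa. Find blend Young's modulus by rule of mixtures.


Formula: Blend property = (fraction_A * property_A) + (fraction_B * property_B)
Step 1: Contribution A = 40/100 * 2.89 GPa = 1.156 GPa
Step 2: Contribution B = 60/100 * 38.51 GPa = 23.106 GPa
Step 3: Blend Young's modulus = 1.156 + 23.106 = 24.262 GPa

24.262 GPa


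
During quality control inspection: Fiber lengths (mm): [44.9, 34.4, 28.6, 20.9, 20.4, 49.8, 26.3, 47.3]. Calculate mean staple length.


Formula: Mean = sum of lengths / count
Sum = 44.9 + 34.4 + 28.6 + 20.9 + 20.4 + 49.8 + 26.3 + 47.3
Sum = 272.6 mm
Mean = 272.6 / 8 = 34.08 mm

34.08 mm


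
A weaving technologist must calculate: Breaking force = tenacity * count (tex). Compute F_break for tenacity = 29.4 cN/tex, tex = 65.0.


Formula: Breaking force = Tenacity * Linear density
F = 29.4 cN/tex * 65.0 tex
F = 1911.00 cN

1911.00 cN


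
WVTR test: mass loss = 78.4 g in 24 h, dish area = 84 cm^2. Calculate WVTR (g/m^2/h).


Formula: WVTR = mass_loss / (area * time)
Step 1: Convert area: 84 cm^2 = 0.0084 m^2
Step 2: WVTR = 78.4 g / (0.0084 m^2 * 24 h)
Step 3: WVTR = 78.4 / 0.2016 = 388.9 g/m^2/h

388.9 g/m^2/h


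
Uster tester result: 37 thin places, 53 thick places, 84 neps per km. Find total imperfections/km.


Formula: Total = thin places + thick places + neps
Total = 37 + 53 + 84
Total = 174 imperfections/km

174 imperfections/km


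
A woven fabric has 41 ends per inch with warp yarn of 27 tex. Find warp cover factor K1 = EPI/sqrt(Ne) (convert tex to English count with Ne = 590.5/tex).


Formula: K1 = EPI / sqrt(Ne), with Ne = 590.5 / tex_warp
Step 1: Ne = 590.5 / 27 = 21.87
Step 2: sqrt(Ne) = sqrt(21.87) = 4.6765
Step 3: K1 = 41 / 4.6765 = 8.8

8.8


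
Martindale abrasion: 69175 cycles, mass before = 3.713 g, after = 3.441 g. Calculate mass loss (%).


Formula: Mass loss% = ((m_before - m_after) / m_before) * 100
Step 1: Mass loss = 3.713 - 3.441 = 0.272 g
Step 2: Ratio = 0.272 / 3.713 = 0.0732561
Step 3: Mass loss% = 0.0732561 * 100 = 7.32561% ≈ 7.33%

7.33%


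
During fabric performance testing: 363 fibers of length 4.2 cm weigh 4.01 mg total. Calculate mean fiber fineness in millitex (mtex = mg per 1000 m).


Formula: fineness (mtex) = mass (mg) / total length (km) = (mass_mg / total_length_m) * 1000
Step 1: Convert fiber length: 4.2 cm = 0.042 m
Step 2: Total fiber length = 363 * 0.042 = 15.246 m
Step 3: Linear density = 4.01 mg / 15.246 m = 0.2630 mg/m
Step 4: fineness = 0.2630 * 1000 = 263.0 mtex

263.0 mtex


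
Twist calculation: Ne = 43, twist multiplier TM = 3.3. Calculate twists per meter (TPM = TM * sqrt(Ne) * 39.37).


Formula: TPM = TM * sqrt(Ne) * 39.37
Step 1: sqrt(Ne) = sqrt(43) = 6.5574
Step 2: TM * sqrt(Ne) = 3.3 * 6.5574 = 21.6394
Step 3: TPM = 21.6394 * 39.37 = 852 twists/m

852 twists/m


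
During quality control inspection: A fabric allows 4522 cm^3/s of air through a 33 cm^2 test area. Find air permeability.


Formula: Air Permeability = Airflow / Test Area
AP = 4522 cm^3/s / 33 cm^2
AP = 137.0 cm^3/s/cm^2

137.0 cm^3/s/cm^2


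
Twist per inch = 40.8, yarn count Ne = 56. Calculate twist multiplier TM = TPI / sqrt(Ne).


Formula: TM = TPI / sqrt(Ne)
Step 1: sqrt(Ne) = sqrt(56) = 7.4833
Step 2: TM = 40.8 / 7.4833 = 5.45

5.45 TM


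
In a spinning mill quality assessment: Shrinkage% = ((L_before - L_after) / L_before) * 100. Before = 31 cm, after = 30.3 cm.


Formula: Shrinkage% = ((L_before - L_after) / L_before) * 100
Step 1: Shrinkage = 31 - 30.3 = 0.7 cm
Step 2: Shrinkage% = (0.7 / 31) * 100
Step 3: Shrinkage% = 0.022581 * 100 = 2.2581% ≈ 2.3%

2.3%


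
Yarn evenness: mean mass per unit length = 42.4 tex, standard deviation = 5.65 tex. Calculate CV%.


Formula: CV% = (standard deviation / mean) * 100
Step 1: Ratio = 5.65 / 42.4 = 0.133255
Step 2: CV% = 0.133255 * 100 = 13.3255% ≈ 13.3%

13.3%


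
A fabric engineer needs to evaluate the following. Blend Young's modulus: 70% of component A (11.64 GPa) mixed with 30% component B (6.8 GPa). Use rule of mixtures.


Formula: Blend property = (fraction_A * property_A) + (fraction_B * property_B)
Step 1: Contribution A = 70/100 * 11.64 GPa = 8.148 GPa
Step 2: Contribution B = 30/100 * 6.8 GPa = 2.04 GPa
Step 3: Blend Young's modulus = 8.148 + 2.04 = 10.188 GPa

10.188 GPa


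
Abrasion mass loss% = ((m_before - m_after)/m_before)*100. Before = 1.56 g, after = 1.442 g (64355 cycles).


Formula: Mass loss% = ((m_before - m_after) / m_before) * 100
Step 1: Mass loss = 1.56 - 1.442 = 0.118 g
Step 2: Ratio = 0.118 / 1.56 = 0.075641
Step 3: Mass loss% = 0.075641 * 100 = 7.5641% ≈ 7.56%

7.56%


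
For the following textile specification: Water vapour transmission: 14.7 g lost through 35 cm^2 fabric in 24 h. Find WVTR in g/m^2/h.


Formula: WVTR = mass_loss / (area * time)
Step 1: Convert area: 35 cm^2 = 0.0035 m^2
Step 2: WVTR = 14.7 g / (0.0035 m^2 * 24 h)
Step 3: WVTR = 14.7 / 0.084 = 175.0 g/m^2/h

175.0 g/m^2/h


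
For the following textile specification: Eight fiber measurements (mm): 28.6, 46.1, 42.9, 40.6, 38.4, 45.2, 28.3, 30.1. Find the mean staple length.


Formula: Mean = sum of lengths / count
Sum = 28.6 + 46.1 + 42.9 + 40.6 + 38.4 + 45.2 + 28.3 + 30.1
Sum = 300.2 mm
Mean = 300.2 / 8 = 37.53 mm

37.53 mm


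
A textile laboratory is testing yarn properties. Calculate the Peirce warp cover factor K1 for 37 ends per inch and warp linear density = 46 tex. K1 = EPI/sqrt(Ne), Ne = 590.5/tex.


Formula: K1 = EPI / sqrt(Ne), with Ne = 590.5 / tex_warp
Step 1: Ne = 590.5 / 46 = 12.837
Step 2: sqrt(Ne) = sqrt(12.837) = 3.5829
Step 3: K1 = 37 / 3.5829 = 10.3

10.3


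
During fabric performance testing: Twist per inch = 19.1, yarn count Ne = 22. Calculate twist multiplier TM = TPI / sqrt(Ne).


Formula: TM = TPI / sqrt(Ne)
Step 1: sqrt(Ne) = sqrt(22) = 4.6904
Step 2: TM = 19.1 / 4.6904 = 4.07

4.07 TM


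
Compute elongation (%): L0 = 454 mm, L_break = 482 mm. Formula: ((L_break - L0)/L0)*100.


Formula: Elongation (%) = ((L_break - L0) / L0) * 100
Step 1: Extension = 482 - 454 = 28 mm
Step 2: Elongation = (28 / 454) * 100
Step 3: Elongation = 0.061674 * 100 = 6.1674% ≈ 6.2%

6.2%


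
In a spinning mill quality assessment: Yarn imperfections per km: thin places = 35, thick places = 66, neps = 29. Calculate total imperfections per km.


Formula: Total = thin places + thick places + neps
Total = 35 + 66 + 29
Total = 130 imperfections/km

130 imperfections/km


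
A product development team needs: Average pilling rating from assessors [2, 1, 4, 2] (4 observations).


Formula: Mean = sum / count
Sum = 2 + 1 + 4 + 2 = 9
Mean = 9 / 4 = 2.3

2.3


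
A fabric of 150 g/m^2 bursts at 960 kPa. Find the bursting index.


Formula: Bursting Index = Bursting Strength / Fabric GSM
BI = 960 kPa / 150 g/m^2
BI = 6.400 kPa/(g/m^2)

6.400 kPa/(g/m^2)


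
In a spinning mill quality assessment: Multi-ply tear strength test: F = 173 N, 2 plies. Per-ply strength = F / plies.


Formula: Per-ply strength = Total force / Number of plies
Per-ply = 173 N / 2
Per-ply = 86.5 N

86.5 N


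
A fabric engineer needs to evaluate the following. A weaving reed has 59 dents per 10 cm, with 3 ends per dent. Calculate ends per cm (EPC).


Formula: EPC = (dents per 10 cm * ends per dent) / 10
Step 1: Total ends per 10 cm = 59 * 3 = 177
Step 2: EPC = 177 / 10 = 17.7 ends/cm

17.7 ends/cm


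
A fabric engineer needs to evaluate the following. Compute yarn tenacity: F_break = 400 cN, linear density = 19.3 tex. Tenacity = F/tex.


Formula: Tenacity = Breaking force / Linear density
Tenacity = 400 cN / 19.3 tex
Tenacity = 20.73 cN/tex

20.73 cN/tex


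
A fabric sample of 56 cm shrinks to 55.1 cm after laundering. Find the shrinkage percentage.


Formula: Shrinkage% = ((L_before - L_after) / L_before) * 100
Step 1: Shrinkage = 56 - 55.1 = 0.9 cm
Step 2: Shrinkage% = (0.9 / 56) * 100
Step 3: Shrinkage% = 0.016071 * 100 = 1.6071% ≈ 1.6%

1.6%


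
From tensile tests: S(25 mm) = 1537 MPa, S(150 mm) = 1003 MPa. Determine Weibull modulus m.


Formula: m = ln(L1/L2) / ln(S2/S1)
Step 1: ln(L1/L2) = ln(25/150) = -1.79176
Step 2: S2/S1 = 1003/1537 = 0.65257
Step 3: ln(S2/S1) = ln(0.65257) = -0.42684
Step 4: m = -1.79176 / -0.42684 = 4.20

4.20 (Weibull m)


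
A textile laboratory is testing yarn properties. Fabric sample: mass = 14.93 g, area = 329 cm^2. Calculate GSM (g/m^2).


Formula: GSM = mass_g / area_m2
Step 1: Convert area: 329 cm^2 = 329 / 10000 = 0.0329 m^2
Step 2: GSM = 14.93 g / 0.0329 m^2 = 453.8 g/m^2

453.8 g/m^2


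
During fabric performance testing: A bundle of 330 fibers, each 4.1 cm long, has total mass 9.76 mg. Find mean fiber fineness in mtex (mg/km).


Formula: fineness (mtex) = mass (mg) / total length (km) = (mass_mg / total_length_m) * 1000
Step 1: Convert fiber length: 4.1 cm = 0.041 m
Step 2: Total fiber length = 330 * 0.041 = 13.53 m
Step 3: Linear density = 9.76 mg / 13.53 m = 0.7214 mg/m
Step 4: fineness = 0.7214 * 1000 = 721.4 mtex

721.4 mtex


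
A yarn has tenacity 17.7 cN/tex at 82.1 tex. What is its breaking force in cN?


Formula: Breaking force = Tenacity * Linear density
F = 17.7 cN/tex * 82.1 tex
F = 1453.17 cN

1453.17 cN


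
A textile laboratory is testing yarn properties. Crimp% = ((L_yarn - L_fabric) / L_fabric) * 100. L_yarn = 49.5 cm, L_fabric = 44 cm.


Formula: Crimp% = ((L_yarn - L_fabric) / L_fabric) * 100
Step 1: Extension = 49.5 - 44 = 5.5 cm
Step 2: Crimp% = (5.5 / 44) * 100
Step 3: Crimp% = 0.125 * 100 = 12.5%

12.5%


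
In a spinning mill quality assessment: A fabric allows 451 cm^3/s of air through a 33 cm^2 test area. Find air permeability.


Formula: Air Permeability = Airflow / Test Area
AP = 451 cm^3/s / 33 cm^2
AP = 13.7 cm^3/s/cm^2

13.7 cm^3/s/cm^2


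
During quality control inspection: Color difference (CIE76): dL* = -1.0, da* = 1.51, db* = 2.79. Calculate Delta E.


Formula: Delta E = sqrt(dL*^2 + da*^2 + db*^2)
Step 1: dL*^2 = (-1.0)^2 = 1.0
Step 2: da*^2 = 1.51^2 = 2.2801
Step 3: db*^2 = 2.79^2 = 7.7841
Step 4: Sum = 1.0 + 2.2801 + 7.7841 = 11.0642
Step 5: Delta E = sqrt(11.0642) = 3.33

3.33 Delta E


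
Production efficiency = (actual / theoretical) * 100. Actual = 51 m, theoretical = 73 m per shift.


Formula: Efficiency% = (Actual output / Theoretical output) * 100
Efficiency% = (51 / 73) * 100
Efficiency% = 0.69863 * 100 = 69.863% ≈ 69.9%

69.9%


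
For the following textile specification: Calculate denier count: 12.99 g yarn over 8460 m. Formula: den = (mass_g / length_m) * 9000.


Formula: den = (mass_g / length_m) * 9000
Substituting: den = (12.99 / 8460) * 9000
Intermediate: 12.99 / 8460 = 0.00153546 g/m
den = 0.00153546 * 9000 = 13.8 denier

13.8 denier


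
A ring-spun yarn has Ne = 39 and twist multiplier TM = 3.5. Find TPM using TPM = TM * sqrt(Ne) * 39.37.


Formula: TPM = TM * sqrt(Ne) * 39.37
Step 1: sqrt(Ne) = sqrt(39) = 6.245
Step 2: TM * sqrt(Ne) = 3.5 * 6.245 = 21.8575
Step 3: TPM = 21.8575 * 39.37 = 861 twists/m

861 twists/m


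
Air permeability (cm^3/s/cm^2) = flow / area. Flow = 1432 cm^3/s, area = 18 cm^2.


Formula: Air Permeability = Airflow / Test Area
AP = 1432 cm^3/s / 18 cm^2
AP = 79.6 cm^3/s/cm^2

79.6 cm^3/s/cm^2


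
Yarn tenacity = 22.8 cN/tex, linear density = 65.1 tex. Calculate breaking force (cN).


Formula: Breaking force = Tenacity * Linear density
F = 22.8 cN/tex * 65.1 tex
F = 1484.28 cN

1484.28 cN


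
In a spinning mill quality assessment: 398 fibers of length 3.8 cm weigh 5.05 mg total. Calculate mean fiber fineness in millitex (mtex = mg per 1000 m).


Formula: fineness (mtex) = mass (mg) / total length (km) = (mass_mg / total_length_m) * 1000
Step 1: Convert fiber length: 3.8 cm = 0.038 m
Step 2: Total fiber length = 398 * 0.038 = 15.124 m
Step 3: Linear density = 5.05 mg / 15.124 m = 0.3339 mg/m
Step 4: fineness = 0.3339 * 1000 = 333.9 mtex

333.9 mtex


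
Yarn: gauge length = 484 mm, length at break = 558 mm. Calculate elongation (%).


Formula: Elongation (%) = ((L_break - L0) / L0) * 100
Step 1: Extension = 558 - 484 = 74 mm
Step 2: Elongation = (74 / 484) * 100
Step 3: Elongation = 0.152893 * 100 = 15.2893% ≈ 15.3%

15.3%


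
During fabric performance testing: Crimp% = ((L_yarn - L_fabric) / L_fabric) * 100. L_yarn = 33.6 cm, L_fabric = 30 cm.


Formula: Crimp% = ((L_yarn - L_fabric) / L_fabric) * 100
Step 1: Extension = 33.6 - 30 = 3.6 cm
Step 2: Crimp% = (3.6 / 30) * 100
Step 3: Crimp% = 0.12 * 100 = 12.0%

12.0%


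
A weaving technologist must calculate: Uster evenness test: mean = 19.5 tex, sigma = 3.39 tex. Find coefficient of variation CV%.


Formula: CV% = (standard deviation / mean) * 100
Step 1: Ratio = 3.39 / 19.5 = 0.173846
Step 2: CV% = 0.173846 * 100 = 17.3846% ≈ 17.4%

17.4%


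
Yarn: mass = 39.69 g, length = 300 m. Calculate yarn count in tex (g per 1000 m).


Formula: Tex = (mass_g / length_m) * 1000
Substituting: Tex = (39.69 / 300) * 1000
Intermediate: 39.69 / 300 = 0.1323 g/m
Tex = 0.1323 * 1000 = 132.30 tex

132.30 tex


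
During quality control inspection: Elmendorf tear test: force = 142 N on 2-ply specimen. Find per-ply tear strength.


Formula: Per-ply strength = Total force / Number of plies
Per-ply = 142 N / 2
Per-ply = 71 N

71 N


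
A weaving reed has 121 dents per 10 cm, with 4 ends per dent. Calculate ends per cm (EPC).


Formula: EPC = (dents per 10 cm * ends per dent) / 10
Step 1: Total ends per 10 cm = 121 * 4 = 484
Step 2: EPC = 484 / 10 = 48.4 ends/cm

48.4 ends/cm


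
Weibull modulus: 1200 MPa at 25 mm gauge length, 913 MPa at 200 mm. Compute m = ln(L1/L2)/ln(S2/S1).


Formula: m = ln(L1/L2) / ln(S2/S1)
Step 1: ln(L1/L2) = ln(25/200) = -2.07944
Step 2: S2/S1 = 913/1200 = 0.76083
Step 3: ln(S2/S1) = ln(0.76083) = -0.27335
Step 4: m = -2.07944 / -0.27335 = 7.61

7.61 (Weibull m)


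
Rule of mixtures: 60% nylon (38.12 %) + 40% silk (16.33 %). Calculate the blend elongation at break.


Formula: Blend property = (fraction_A * property_A) + (fraction_B * property_B)
Step 1: Contribution A = 60/100 * 38.12 % = 22.872 %
Step 2: Contribution B = 40/100 * 16.33 % = 6.532 %
Step 3: Blend elongation at break = 22.872 + 6.532 = 29.404 %

29.404 %


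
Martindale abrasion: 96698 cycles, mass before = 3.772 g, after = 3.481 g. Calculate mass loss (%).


Formula: Mass loss% = ((m_before - m_after) / m_before) * 100
Step 1: Mass loss = 3.772 - 3.481 = 0.291 g
Step 2: Ratio = 0.291 / 3.772 = 0.0771474
Step 3: Mass loss% = 0.0771474 * 100 = 7.71474% ≈ 7.71%

7.71%


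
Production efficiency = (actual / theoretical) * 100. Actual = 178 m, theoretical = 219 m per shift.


Formula: Efficiency% = (Actual output / Theoretical output) * 100
Efficiency% = (178 / 219) * 100
Efficiency% = 0.812785 * 100 = 81.2785% ≈ 81.3%

81.3%


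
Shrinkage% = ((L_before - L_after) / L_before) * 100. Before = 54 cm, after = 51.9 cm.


Formula: Shrinkage% = ((L_before - L_after) / L_before) * 100
Step 1: Shrinkage = 54 - 51.9 = 2.1 cm
Step 2: Shrinkage% = (2.1 / 54) * 100
Step 3: Shrinkage% = 0.038889 * 100 = 3.8889% ≈ 3.9%

3.9%


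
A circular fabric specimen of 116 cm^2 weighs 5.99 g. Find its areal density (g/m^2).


Formula: GSM = mass_g / area_m2
Step 1: Convert area: 116 cm^2 = 116 / 10000 = 0.0116 m^2
Step 2: GSM = 5.99 g / 0.0116 m^2 = 516.4 g/m^2

516.4 g/m^2


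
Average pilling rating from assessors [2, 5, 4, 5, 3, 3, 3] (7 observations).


Formula: Mean = sum / count
Sum = 2 + 5 + 4 + 5 + 3 + 3 + 3 = 25
Mean = 25 / 7 = 3.6

3.6


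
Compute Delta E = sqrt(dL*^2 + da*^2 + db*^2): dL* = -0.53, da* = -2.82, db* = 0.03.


Formula: Delta E = sqrt(dL*^2 + da*^2 + db*^2)
Step 1: dL*^2 = (-0.53)^2 = 0.2809
Step 2: da*^2 = (-2.82)^2 = 7.9524
Step 3: db*^2 = 0.03^2 = 0.0009
Step 4: Sum = 0.2809 + 7.9524 + 0.0009 = 8.2342
Step 5: Delta E = sqrt(8.2342) = 2.87

2.87 Delta E


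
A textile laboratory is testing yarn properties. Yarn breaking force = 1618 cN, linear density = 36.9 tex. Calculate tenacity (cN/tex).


Formula: Tenacity = Breaking force / Linear density
Tenacity = 1618 cN / 36.9 tex
Tenacity = 43.85 cN/tex

43.85 cN/tex


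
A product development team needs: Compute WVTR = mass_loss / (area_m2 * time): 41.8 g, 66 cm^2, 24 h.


Formula: WVTR = mass_loss / (area * time)
Step 1: Convert area: 66 cm^2 = 0.0066 m^2
Step 2: WVTR = 41.8 g / (0.0066 m^2 * 24 h)
Step 3: WVTR = 41.8 / 0.1584 = 263.9 g/m^2/h

263.9 g/m^2/h


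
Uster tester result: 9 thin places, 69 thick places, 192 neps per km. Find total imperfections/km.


Formula: Total = thin places + thick places + neps
Total = 9 + 69 + 192
Total = 270 imperfections/km

270 imperfections/km


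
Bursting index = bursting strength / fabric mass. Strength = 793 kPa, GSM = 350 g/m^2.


Formula: Bursting Index = Bursting Strength / Fabric GSM
BI = 793 kPa / 350 g/m^2
BI = 2.266 kPa/(g/m^2)

2.266 kPa/(g/m^2)


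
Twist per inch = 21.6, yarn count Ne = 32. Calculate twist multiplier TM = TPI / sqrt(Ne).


Formula: TM = TPI / sqrt(Ne)
Step 1: sqrt(Ne) = sqrt(32) = 5.6569
Step 2: TM = 21.6 / 5.6569 = 3.82

3.82 TM


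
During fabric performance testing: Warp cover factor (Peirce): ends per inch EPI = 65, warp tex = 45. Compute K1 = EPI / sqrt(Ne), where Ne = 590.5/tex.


Formula: K1 = EPI / sqrt(Ne), with Ne = 590.5 / tex_warp
Step 1: Ne = 590.5 / 45 = 13.122
Step 2: sqrt(Ne) = sqrt(13.122) = 3.6224
Step 3: K1 = 65 / 3.6224 = 17.9

17.9


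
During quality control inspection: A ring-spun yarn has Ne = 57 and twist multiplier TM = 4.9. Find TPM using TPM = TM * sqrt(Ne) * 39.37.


Formula: TPM = TM * sqrt(Ne) * 39.37
Step 1: sqrt(Ne) = sqrt(57) = 7.5498
Step 2: TM * sqrt(Ne) = 4.9 * 7.5498 = 36.994
Step 3: TPM = 36.994 * 39.37 = 1456 twists/m

1456 twists/m


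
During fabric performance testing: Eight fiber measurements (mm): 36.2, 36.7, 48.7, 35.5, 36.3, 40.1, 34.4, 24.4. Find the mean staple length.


Formula: Mean = sum of lengths / count
Sum = 36.2 + 36.7 + 48.7 + 35.5 + 36.3 + 40.1 + 34.4 + 24.4
Sum = 292.3 mm
Mean = 292.3 / 8 = 36.54 mm

36.54 mm


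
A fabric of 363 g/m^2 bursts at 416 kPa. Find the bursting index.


Formula: Bursting Index = Bursting Strength / Fabric GSM
BI = 416 kPa / 363 g/m^2
BI = 1.146 kPa/(g/m^2)

1.146 kPa/(g/m^2)


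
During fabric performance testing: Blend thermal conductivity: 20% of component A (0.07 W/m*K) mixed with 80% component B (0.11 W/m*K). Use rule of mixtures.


Formula: Blend property = (fraction_A * property_A) + (fraction_B * property_B)
Step 1: Contribution A = 20/100 * 0.07 W/m*K = 0.014 W/m*K
Step 2: Contribution B = 80/100 * 0.11 W/m*K = 0.088 W/m*K
Step 3: Blend thermal conductivity = 0.014 + 0.088 = 0.102 W/m*K

0.102 W/m*K


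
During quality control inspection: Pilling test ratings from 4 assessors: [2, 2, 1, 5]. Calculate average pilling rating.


Formula: Mean = sum / count
Sum = 2 + 2 + 1 + 5 = 10
Mean = 10 / 4 = 2.5

2.5


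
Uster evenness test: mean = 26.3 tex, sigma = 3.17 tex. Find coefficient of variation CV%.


Formula: CV% = (standard deviation / mean) * 100
Step 1: Ratio = 3.17 / 26.3 = 0.120532
Step 2: CV% = 0.120532 * 100 = 12.0532% ≈ 12.1%

12.1%


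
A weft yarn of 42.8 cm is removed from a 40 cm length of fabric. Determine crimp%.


Formula: Crimp% = ((L_yarn - L_fabric) / L_fabric) * 100
Step 1: Extension = 42.8 - 40 = 2.8 cm
Step 2: Crimp% = (2.8 / 40) * 100
Step 3: Crimp% = 0.07 * 100 = 7.0%

7.0%


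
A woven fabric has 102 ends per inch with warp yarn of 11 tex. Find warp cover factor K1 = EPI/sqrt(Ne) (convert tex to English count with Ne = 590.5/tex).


Formula: K1 = EPI / sqrt(Ne), with Ne = 590.5 / tex_warp
Step 1: Ne = 590.5 / 11 = 53.682
Step 2: sqrt(Ne) = sqrt(53.682) = 7.3268
Step 3: K1 = 102 / 7.3268 = 13.9

13.9


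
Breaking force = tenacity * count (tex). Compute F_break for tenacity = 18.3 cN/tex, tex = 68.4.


Formula: Breaking force = Tenacity * Linear density
F = 18.3 cN/tex * 68.4 tex
F = 1251.72 cN

1251.72 cN


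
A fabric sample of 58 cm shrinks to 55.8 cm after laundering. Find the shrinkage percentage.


Formula: Shrinkage% = ((L_before - L_after) / L_before) * 100
Step 1: Shrinkage = 58 - 55.8 = 2.2 cm
Step 2: Shrinkage% = (2.2 / 58) * 100
Step 3: Shrinkage% = 0.037931 * 100 = 3.7931% ≈ 3.8%

3.8%


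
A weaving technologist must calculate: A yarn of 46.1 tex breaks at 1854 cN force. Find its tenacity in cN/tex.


Formula: Tenacity = Breaking force / Linear density
Tenacity = 1854 cN / 46.1 tex
Tenacity = 40.22 cN/tex

40.22 cN/tex


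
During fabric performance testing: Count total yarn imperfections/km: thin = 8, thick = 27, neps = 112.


Formula: Total = thin places + thick places + neps
Total = 8 + 27 + 112
Total = 147 imperfections/km

147 imperfections/km


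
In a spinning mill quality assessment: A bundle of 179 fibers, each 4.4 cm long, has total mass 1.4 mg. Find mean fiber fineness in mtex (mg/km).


Formula: fineness (mtex) = mass (mg) / total length (km) = (mass_mg / total_length_m) * 1000
Step 1: Convert fiber length: 4.4 cm = 0.044 m
Step 2: Total fiber length = 179 * 0.044 = 7.876 m
Step 3: Linear density = 1.4 mg / 7.876 m = 0.1778 mg/m
Step 4: fineness = 0.1778 * 1000 = 177.8 mtex

177.8 mtex


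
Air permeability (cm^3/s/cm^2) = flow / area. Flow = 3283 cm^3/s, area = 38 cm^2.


Formula: Air Permeability = Airflow / Test Area
AP = 3283 cm^3/s / 38 cm^2
AP = 86.4 cm^3/s/cm^2

86.4 cm^3/s/cm^2


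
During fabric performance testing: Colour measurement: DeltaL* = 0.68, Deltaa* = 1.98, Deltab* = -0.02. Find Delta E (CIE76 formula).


Formula: Delta E = sqrt(dL*^2 + da*^2 + db*^2)
Step 1: dL*^2 = 0.68^2 = 0.4624
Step 2: da*^2 = 1.98^2 = 3.9204
Step 3: db*^2 = (-0.02)^2 = 0.0004
Step 4: Sum = 0.4624 + 3.9204 + 0.0004 = 4.3832
Step 5: Delta E = sqrt(4.3832) = 2.09

2.09 Delta E


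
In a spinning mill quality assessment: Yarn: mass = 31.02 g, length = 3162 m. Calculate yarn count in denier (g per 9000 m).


Formula: den = (mass_g / length_m) * 9000
Substituting: den = (31.02 / 3162) * 9000
Intermediate: 31.02 / 3162 = 0.00981025 g/m
den = 0.00981025 * 9000 = 88.3 denier

88.3 denier


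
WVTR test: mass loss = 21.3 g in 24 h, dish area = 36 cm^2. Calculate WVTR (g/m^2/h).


Formula: WVTR = mass_loss / (area * time)
Step 1: Convert area: 36 cm^2 = 0.0036 m^2
Step 2: WVTR = 21.3 g / (0.0036 m^2 * 24 h)
Step 3: WVTR = 21.3 / 0.0864 = 246.5 g/m^2/h

246.5 g/m^2/h


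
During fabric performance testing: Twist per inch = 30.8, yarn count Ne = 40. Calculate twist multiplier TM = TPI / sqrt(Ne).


Formula: TM = TPI / sqrt(Ne)
Step 1: sqrt(Ne) = sqrt(40) = 6.3246
Step 2: TM = 30.8 / 6.3246 = 4.87

4.87 TM


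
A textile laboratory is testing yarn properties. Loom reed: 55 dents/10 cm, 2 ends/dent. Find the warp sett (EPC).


Formula: EPC = (dents per 10 cm * ends per dent) / 10
Step 1: Total ends per 10 cm = 55 * 2 = 110
Step 2: EPC = 110 / 10 = 11.0 ends/cm

11.0 ends/cm


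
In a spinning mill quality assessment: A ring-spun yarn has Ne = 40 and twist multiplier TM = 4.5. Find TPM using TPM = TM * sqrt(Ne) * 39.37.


Formula: TPM = TM * sqrt(Ne) * 39.37
Step 1: sqrt(Ne) = sqrt(40) = 6.3246
Step 2: TM * sqrt(Ne) = 4.5 * 6.3246 = 28.4607
Step 3: TPM = 28.4607 * 39.37 = 1120 twists/m

1120 twists/m


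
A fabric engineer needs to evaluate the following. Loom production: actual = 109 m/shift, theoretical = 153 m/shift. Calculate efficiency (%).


Formula: Efficiency% = (Actual output / Theoretical output) * 100
Efficiency% = (109 / 153) * 100
Efficiency% = 0.712418 * 100 = 71.2418% ≈ 71.2%

71.2%


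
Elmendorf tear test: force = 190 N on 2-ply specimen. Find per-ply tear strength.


Formula: Per-ply strength = Total force / Number of plies
Per-ply = 190 N / 2
Per-ply = 95 N

95 N


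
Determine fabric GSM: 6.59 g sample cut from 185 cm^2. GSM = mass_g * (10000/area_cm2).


Formula: GSM = mass_g / area_m2
Step 1: Convert area: 185 cm^2 = 185 / 10000 = 0.0185 m^2
Step 2: GSM = 6.59 g / 0.0185 m^2 = 356.2 g/m^2

356.2 g/m^2


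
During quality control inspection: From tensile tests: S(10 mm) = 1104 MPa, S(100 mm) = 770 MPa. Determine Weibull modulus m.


Formula: m = ln(L1/L2) / ln(S2/S1)
Step 1: ln(L1/L2) = ln(10/100) = -2.30259
Step 2: S2/S1 = 770/1104 = 0.69746
Step 3: ln(S2/S1) = ln(0.69746) = -0.36031
Step 4: m = -2.30259 / -0.36031 = 6.39

6.39 (Weibull m)


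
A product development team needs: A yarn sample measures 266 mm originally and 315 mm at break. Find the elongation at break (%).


Formula: Elongation (%) = ((L_break - L0) / L0) * 100
Step 1: Extension = 315 - 266 = 49 mm
Step 2: Elongation = (49 / 266) * 100
Step 3: Elongation = 0.184211 * 100 = 18.4211% ≈ 18.4%

18.4%


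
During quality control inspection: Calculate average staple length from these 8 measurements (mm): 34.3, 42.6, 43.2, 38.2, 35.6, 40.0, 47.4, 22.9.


Formula: Mean = sum of lengths / count
Sum = 34.3 + 42.6 + 43.2 + 38.2 + 35.6 + 40.0 + 47.4 + 22.9
Sum = 304.2 mm
Mean = 304.2 / 8 = 38.03 mm

38.03 mm


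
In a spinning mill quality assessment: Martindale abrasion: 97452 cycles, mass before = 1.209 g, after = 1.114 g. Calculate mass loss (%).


Formula: Mass loss% = ((m_before - m_after) / m_before) * 100
Step 1: Mass loss = 1.209 - 1.114 = 0.095 g
Step 2: Ratio = 0.095 / 1.209 = 0.0785773
Step 3: Mass loss% = 0.0785773 * 100 = 7.85773% ≈ 7.86%

7.86%


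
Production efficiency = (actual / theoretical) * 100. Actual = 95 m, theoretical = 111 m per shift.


Formula: Efficiency% = (Actual output / Theoretical output) * 100
Efficiency% = (95 / 111) * 100
Efficiency% = 0.855856 * 100 = 85.5856% ≈ 85.6%

85.6%


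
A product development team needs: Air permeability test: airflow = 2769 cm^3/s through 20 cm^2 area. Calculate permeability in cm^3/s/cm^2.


Formula: Air Permeability = Airflow / Test Area
AP = 2769 cm^3/s / 20 cm^2
AP = 138.5 cm^3/s/cm^2

138.5 cm^3/s/cm^2


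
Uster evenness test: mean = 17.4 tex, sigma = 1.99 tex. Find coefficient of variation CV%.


Formula: CV% = (standard deviation / mean) * 100
Step 1: Ratio = 1.99 / 17.4 = 0.114368
Step 2: CV% = 0.114368 * 100 = 11.4368% ≈ 11.4%

11.4%


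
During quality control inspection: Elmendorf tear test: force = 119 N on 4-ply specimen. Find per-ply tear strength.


Formula: Per-ply strength = Total force / Number of plies
Per-ply = 119 N / 4
Per-ply = 29.75 N

29.75 N


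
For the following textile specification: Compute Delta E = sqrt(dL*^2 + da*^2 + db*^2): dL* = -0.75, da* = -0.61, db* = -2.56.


Formula: Delta E = sqrt(dL*^2 + da*^2 + db*^2)
Step 1: dL*^2 = (-0.75)^2 = 0.5625
Step 2: da*^2 = (-0.61)^2 = 0.3721
Step 3: db*^2 = (-2.56)^2 = 6.5536
Step 4: Sum = 0.5625 + 0.3721 + 6.5536 = 7.4882
Step 5: Delta E = sqrt(7.4882) = 2.74

2.74 Delta E


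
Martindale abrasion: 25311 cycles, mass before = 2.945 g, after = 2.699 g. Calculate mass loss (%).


Formula: Mass loss% = ((m_before - m_after) / m_before) * 100
Step 1: Mass loss = 2.945 - 2.699 = 0.246 g
Step 2: Ratio = 0.246 / 2.945 = 0.0835314
Step 3: Mass loss% = 0.0835314 * 100 = 8.35314% ≈ 8.35%

8.35%


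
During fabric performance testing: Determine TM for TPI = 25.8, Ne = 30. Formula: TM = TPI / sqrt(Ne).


Formula: TM = TPI / sqrt(Ne)
Step 1: sqrt(Ne) = sqrt(30) = 5.4772
Step 2: TM = 25.8 / 5.4772 = 4.71

4.71 TM


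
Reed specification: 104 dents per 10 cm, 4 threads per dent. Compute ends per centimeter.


Formula: EPC = (dents per 10 cm * ends per dent) / 10
Step 1: Total ends per 10 cm = 104 * 4 = 416
Step 2: EPC = 416 / 10 = 41.6 ends/cm

41.6 ends/cm


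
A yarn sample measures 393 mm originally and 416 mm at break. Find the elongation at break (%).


Formula: Elongation (%) = ((L_break - L0) / L0) * 100
Step 1: Extension = 416 - 393 = 23 mm
Step 2: Elongation = (23 / 393) * 100
Step 3: Elongation = 0.058524 * 100 = 5.8524% ≈ 5.9%

5.9%


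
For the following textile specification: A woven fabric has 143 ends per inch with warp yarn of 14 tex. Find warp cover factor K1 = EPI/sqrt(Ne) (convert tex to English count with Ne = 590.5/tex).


Formula: K1 = EPI / sqrt(Ne), with Ne = 590.5 / tex_warp
Step 1: Ne = 590.5 / 14 = 42.179
Step 2: sqrt(Ne) = sqrt(42.179) = 6.4945
Step 3: K1 = 143 / 6.4945 = 22.0

22.0


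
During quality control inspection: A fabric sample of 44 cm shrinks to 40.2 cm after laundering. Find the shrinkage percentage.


Formula: Shrinkage% = ((L_before - L_after) / L_before) * 100
Step 1: Shrinkage = 44 - 40.2 = 3.8 cm
Step 2: Shrinkage% = (3.8 / 44) * 100
Step 3: Shrinkage% = 0.086364 * 100 = 8.6364% ≈ 8.6%

8.6%


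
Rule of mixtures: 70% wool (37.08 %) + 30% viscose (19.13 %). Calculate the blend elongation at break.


Formula: Blend property = (fraction_A * property_A) + (fraction_B * property_B)
Step 1: Contribution A = 70/100 * 37.08 % = 25.956 %
Step 2: Contribution B = 30/100 * 19.13 % = 5.739 %
Step 3: Blend elongation at break = 25.956 + 5.739 = 31.695 %

31.695 %


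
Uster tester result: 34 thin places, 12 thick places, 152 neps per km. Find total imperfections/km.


Formula: Total = thin places + thick places + neps
Total = 34 + 12 + 152
Total = 198 imperfections/km

198 imperfections/km


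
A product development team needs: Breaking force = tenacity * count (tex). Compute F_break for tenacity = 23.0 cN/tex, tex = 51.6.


Formula: Breaking force = Tenacity * Linear density
F = 23.0 cN/tex * 51.6 tex
F = 1186.80 cN

1186.80 cN


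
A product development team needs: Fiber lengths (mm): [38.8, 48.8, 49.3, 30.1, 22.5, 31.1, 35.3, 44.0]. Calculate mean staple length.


Formula: Mean = sum of lengths / count
Sum = 38.8 + 48.8 + 49.3 + 30.1 + 22.5 + 31.1 + 35.3 + 44.0
Sum = 299.9 mm
Mean = 299.9 / 8 = 37.49 mm

37.49 mm


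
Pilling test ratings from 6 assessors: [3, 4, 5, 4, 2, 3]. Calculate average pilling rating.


Formula: Mean = sum / count
Sum = 3 + 4 + 5 + 4 + 2 + 3 = 21
Mean = 21 / 6 = 3.5

3.5


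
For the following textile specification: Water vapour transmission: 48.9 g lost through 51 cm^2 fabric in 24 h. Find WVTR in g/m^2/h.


Formula: WVTR = mass_loss / (area * time)
Step 1: Convert area: 51 cm^2 = 0.0051 m^2
Step 2: WVTR = 48.9 g / (0.0051 m^2 * 24 h)
Step 3: WVTR = 48.9 / 0.1224 = 399.5 g/m^2/h

399.5 g/m^2/h


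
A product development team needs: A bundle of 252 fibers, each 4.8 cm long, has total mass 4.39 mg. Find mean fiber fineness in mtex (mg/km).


Formula: fineness (mtex) = mass (mg) / total length (km) = (mass_mg / total_length_m) * 1000
Step 1: Convert fiber length: 4.8 cm = 0.048 m
Step 2: Total fiber length = 252 * 0.048 = 12.096 m
Step 3: Linear density = 4.39 mg / 12.096 m = 0.3629 mg/m
Step 4: fineness = 0.3629 * 1000 = 362.9 mtex

362.9 mtex


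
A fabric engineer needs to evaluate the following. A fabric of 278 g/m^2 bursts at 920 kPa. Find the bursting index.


Formula: Bursting Index = Bursting Strength / Fabric GSM
BI = 920 kPa / 278 g/m^2
BI = 3.309 kPa/(g/m^2)

3.309 kPa/(g/m^2)


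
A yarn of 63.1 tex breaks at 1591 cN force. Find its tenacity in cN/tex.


Formula: Tenacity = Breaking force / Linear density
Tenacity = 1591 cN / 63.1 tex
Tenacity = 25.21 cN/tex

25.21 cN/tex


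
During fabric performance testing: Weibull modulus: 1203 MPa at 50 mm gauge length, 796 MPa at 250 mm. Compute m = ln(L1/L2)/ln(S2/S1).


Formula: m = ln(L1/L2) / ln(S2/S1)
Step 1: ln(L1/L2) = ln(50/250) = -1.60944
Step 2: S2/S1 = 796/1203 = 0.66168
Step 3: ln(S2/S1) = ln(0.66168) = -0.41297
Step 4: m = -1.60944 / -0.41297 = 3.90

3.90 (Weibull m)


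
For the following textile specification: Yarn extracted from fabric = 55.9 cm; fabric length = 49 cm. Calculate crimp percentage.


Formula: Crimp% = ((L_yarn - L_fabric) / L_fabric) * 100
Step 1: Extension = 55.9 - 49 = 6.9 cm
Step 2: Crimp% = (6.9 / 49) * 100
Step 3: Crimp% = 0.140816 * 100 = 14.0816% ≈ 14.1%

14.1%


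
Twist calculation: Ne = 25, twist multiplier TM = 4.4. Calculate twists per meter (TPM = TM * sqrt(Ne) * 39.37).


Formula: TPM = TM * sqrt(Ne) * 39.37
Step 1: sqrt(Ne) = sqrt(25) = 5
Step 2: TM * sqrt(Ne) = 4.4 * 5 = 22
Step 3: TPM = 22 * 39.37 = 866 twists/m

866 twists/m


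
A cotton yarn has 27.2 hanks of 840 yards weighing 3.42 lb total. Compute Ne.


Formula: Ne = hanks / mass_lb
Substituting: Ne = 27.2 / 3.42
Ne = 8.0

8.0 Ne


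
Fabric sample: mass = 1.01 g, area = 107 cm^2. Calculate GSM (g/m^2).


Formula: GSM = mass_g / area_m2
Step 1: Convert area: 107 cm^2 = 107 / 10000 = 0.0107 m^2
Step 2: GSM = 1.01 g / 0.0107 m^2 = 94.4 g/m^2

94.4 g/m^2


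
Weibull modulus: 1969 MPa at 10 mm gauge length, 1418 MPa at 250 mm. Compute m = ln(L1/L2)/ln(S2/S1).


Formula: m = ln(L1/L2) / ln(S2/S1)
Step 1: ln(L1/L2) = ln(10/250) = -3.21888
Step 2: S2/S1 = 1418/1969 = 0.72016
Step 3: ln(S2/S1) = ln(0.72016) = -0.32828
Step 4: m = -3.21888 / -0.32828 = 9.81

9.81 (Weibull m)


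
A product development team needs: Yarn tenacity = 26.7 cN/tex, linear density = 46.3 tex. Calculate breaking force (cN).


Formula: Breaking force = Tenacity * Linear density
F = 26.7 cN/tex * 46.3 tex
F = 1236.21 cN

1236.21 cN


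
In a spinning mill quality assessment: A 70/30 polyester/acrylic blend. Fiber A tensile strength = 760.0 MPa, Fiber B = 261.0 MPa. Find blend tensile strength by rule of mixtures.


Formula: Blend property = (fraction_A * property_A) + (fraction_B * property_B)
Step 1: Contribution A = 70/100 * 760.0 MPa = 532.0 MPa
Step 2: Contribution B = 30/100 * 261.0 MPa = 78.3 MPa
Step 3: Blend tensile strength = 532.0 + 78.3 = 610.3 MPa

610.3 MPa


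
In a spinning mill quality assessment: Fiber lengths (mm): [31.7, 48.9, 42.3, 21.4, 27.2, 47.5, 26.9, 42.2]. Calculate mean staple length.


Formula: Mean = sum of lengths / count
Sum = 31.7 + 48.9 + 42.3 + 21.4 + 27.2 + 47.5 + 26.9 + 42.2
Sum = 288.1 mm
Mean = 288.1 / 8 = 36.01 mm

36.01 mm


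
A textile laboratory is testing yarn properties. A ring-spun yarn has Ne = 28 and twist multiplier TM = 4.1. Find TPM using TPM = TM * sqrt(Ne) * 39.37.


Formula: TPM = TM * sqrt(Ne) * 39.37
Step 1: sqrt(Ne) = sqrt(28) = 5.2915
Step 2: TM * sqrt(Ne) = 4.1 * 5.2915 = 21.6952
Step 3: TPM = 21.6952 * 39.37 = 854 twists/m

854 twists/m


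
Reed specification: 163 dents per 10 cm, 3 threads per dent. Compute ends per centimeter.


Formula: EPC = (dents per 10 cm * ends per dent) / 10
Step 1: Total ends per 10 cm = 163 * 3 = 489
Step 2: EPC = 489 / 10 = 48.9 ends/cm

48.9 ends/cm


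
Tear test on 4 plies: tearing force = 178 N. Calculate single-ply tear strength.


Formula: Per-ply strength = Total force / Number of plies
Per-ply = 178 N / 4
Per-ply = 44.5 N

44.5 N


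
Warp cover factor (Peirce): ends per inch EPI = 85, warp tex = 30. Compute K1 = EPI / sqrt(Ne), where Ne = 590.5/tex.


Formula: K1 = EPI / sqrt(Ne), with Ne = 590.5 / tex_warp
Step 1: Ne = 590.5 / 30 = 19.683
Step 2: sqrt(Ne) = sqrt(19.683) = 4.4366
Step 3: K1 = 85 / 4.4366 = 19.2

19.2


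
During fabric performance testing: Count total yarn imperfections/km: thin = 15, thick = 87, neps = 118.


Formula: Total = thin places + thick places + neps
Total = 15 + 87 + 118
Total = 220 imperfections/km

220 imperfections/km


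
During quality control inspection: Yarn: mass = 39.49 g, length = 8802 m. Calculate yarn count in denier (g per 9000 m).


Formula: den = (mass_g / length_m) * 9000
Substituting: den = (39.49 / 8802) * 9000
Intermediate: 39.49 / 8802 = 0.00448648 g/m
den = 0.00448648 * 9000 = 40.4 denier

40.4 denier


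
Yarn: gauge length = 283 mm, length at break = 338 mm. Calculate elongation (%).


Formula: Elongation (%) = ((L_break - L0) / L0) * 100
Step 1: Extension = 338 - 283 = 55 mm
Step 2: Elongation = (55 / 283) * 100
Step 3: Elongation = 0.194346 * 100 = 19.4346% ≈ 19.4%

19.4%


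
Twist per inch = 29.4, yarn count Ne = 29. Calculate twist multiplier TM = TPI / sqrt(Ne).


Formula: TM = TPI / sqrt(Ne)
Step 1: sqrt(Ne) = sqrt(29) = 5.3852
Step 2: TM = 29.4 / 5.3852 = 5.46

5.46 TM


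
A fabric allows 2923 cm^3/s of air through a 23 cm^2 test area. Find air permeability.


Formula: Air Permeability = Airflow / Test Area
AP = 2923 cm^3/s / 23 cm^2
AP = 127.1 cm^3/s/cm^2

127.1 cm^3/s/cm^2


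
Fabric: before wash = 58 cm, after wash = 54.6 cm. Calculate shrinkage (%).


Formula: Shrinkage% = ((L_before - L_after) / L_before) * 100
Step 1: Shrinkage = 58 - 54.6 = 3.4 cm
Step 2: Shrinkage% = (3.4 / 58) * 100
Step 3: Shrinkage% = 0.058621 * 100 = 5.8621% ≈ 5.9%

5.9%


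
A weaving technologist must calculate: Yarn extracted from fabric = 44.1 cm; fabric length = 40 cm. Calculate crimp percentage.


Formula: Crimp% = ((L_yarn - L_fabric) / L_fabric) * 100
Step 1: Extension = 44.1 - 40 = 4.1 cm
Step 2: Crimp% = (4.1 / 40) * 100
Step 3: Crimp% = 0.1025 * 100 = 10.25% ≈ 10.3%

10.3%
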